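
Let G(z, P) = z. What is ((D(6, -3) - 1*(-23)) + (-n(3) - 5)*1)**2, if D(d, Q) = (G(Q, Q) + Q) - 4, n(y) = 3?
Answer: 25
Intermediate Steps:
D(d, Q) = -4 + 2*Q (D(d, Q) = (Q + Q) - 4 = 2*Q - 4 = -4 + 2*Q)
((D(6, -3) - 1*(-23)) + (-n(3) - 5)*1)**2 = (((-4 + 2*(-3)) - 1*(-23)) + (-1*3 - 5)*1)**2 = (((-4 - 6) + 23) + (-3 - 5)*1)**2 = ((-10 + 23) - 8*1)**2 = (13 - 8)**2 = 5**2 = 25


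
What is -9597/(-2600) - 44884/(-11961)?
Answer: 231488117/31098600 ≈ 7.4437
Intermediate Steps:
-9597/(-2600) - 44884/(-11961) = -9597*(-1/2600) - 44884*(-1/11961) = 9597/2600 + 44884/11961 = 231488117/31098600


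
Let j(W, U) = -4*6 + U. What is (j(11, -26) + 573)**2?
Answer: 273529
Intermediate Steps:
j(W, U) = -24 + U
(j(11, -26) + 573)**2 = ((-24 - 26) + 573)**2 = (-50 + 573)**2 = 523**2 = 273529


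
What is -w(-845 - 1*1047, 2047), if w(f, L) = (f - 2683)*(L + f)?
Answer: 709125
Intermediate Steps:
w(f, L) = (-2683 + f)*(L + f)
-w(-845 - 1*1047, 2047) = -((-845 - 1*1047)**2 - 2683*2047 - 2683*(-845 - 1*1047) + 2047*(-845 - 1*1047)) = -((-845 - 1047)**2 - 5492101 - 2683*(-845 - 1047) + 2047*(-845 - 1047)) = -((-1892)**2 - 5492101 - 2683*(-1892) + 2047*(-1892)) = -(3579664 - 5492101 + 5076236 - 3872924) = -1*(-709125) = 709125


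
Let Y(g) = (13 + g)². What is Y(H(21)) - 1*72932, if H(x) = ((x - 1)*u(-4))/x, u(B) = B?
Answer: -32125763/441 ≈ -72848.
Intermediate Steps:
H(x) = (4 - 4*x)/x (H(x) = ((x - 1)*(-4))/x = ((-1 + x)*(-4))/x = (4 - 4*x)/x)
Y(H(21)) - 1*72932 = (13 + (-4 + 4/21))² - 1*72932 = (13 + (-4 + 4*(1/21)))² - 72932 = (13 + (-4 + 4/21))² - 72932 = (13 - 80/21)² - 72932 = (193/21)² - 72932 = 37249/441 - 72932 = -32125763/441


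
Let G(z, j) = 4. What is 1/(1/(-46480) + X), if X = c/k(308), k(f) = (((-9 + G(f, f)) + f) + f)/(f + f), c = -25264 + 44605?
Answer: 28399280/553765322269 ≈ 5.1284e-5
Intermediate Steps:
c = 19341
k(f) = (-5 + 2*f)/(2*f) (k(f) = (((-9 + 4) + f) + f)/(f + f) = ((-5 + f) + f)/((2*f)) = (-5 + 2*f)*(1/(2*f)) = (-5 + 2*f)/(2*f))
X = 11914056/611 (X = 19341/(((-5/2 + 308)/308)) = 19341/(((1/308)*(611/2))) = 19341/(611/616) = 19341*(616/611) = 11914056/611 ≈ 19499.)
1/(1/(-46480) + X) = 1/(1/(-46480) + 11914056/611) = 1/(-1/46480 + 11914056/611) = 1/(553765322269/28399280) = 28399280/553765322269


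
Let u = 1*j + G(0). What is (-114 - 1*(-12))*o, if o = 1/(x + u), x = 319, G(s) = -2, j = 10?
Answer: -34/109 ≈ -0.31193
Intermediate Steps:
u = 8 (u = 1*10 - 2 = 10 - 2 = 8)
o = 1/327 (o = 1/(319 + 8) = 1/327 ≈ 0.0030581)
(-114 - 1*(-12))*o = (-114 - 1*(-12))*(1/327) = (-114 + 12)*(1/327) = -102*1/327 = -34/109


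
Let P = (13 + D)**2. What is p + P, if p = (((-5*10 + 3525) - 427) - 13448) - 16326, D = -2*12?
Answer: -26605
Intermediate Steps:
D = -24
p = -26726 (p = (((-50 + 3525) - 427) - 13448) - 16326 = ((3475 - 427) - 13448) - 16326 = (3048 - 13448) - 16326 = -10400 - 16326 = -26726)
P = 121 (P = (13 - 24)**2 = (-11)**2 = 121)
p + P = -26726 + 121 = -26605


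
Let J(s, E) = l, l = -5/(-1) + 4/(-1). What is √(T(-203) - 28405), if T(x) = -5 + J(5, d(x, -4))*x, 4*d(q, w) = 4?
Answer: I*√28613 ≈ 169.15*I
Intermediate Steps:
l = 1 (l = -5*(-1) + 4*(-1) = 5 - 4 = 1)
d(q, w) = 1 (d(q, w) = (¼)*4 = 1)
J(s, E) = 1
T(x) = -5 + x (T(x) = -5 + 1*x = -5 + x)
√(T(-203) - 28405) = √((-5 - 203) - 28405) = √(-208 - 28405) = √(-28613) = I*√28613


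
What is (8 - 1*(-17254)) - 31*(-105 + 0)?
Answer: 20517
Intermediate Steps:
(8 - 1*(-17254)) - 31*(-105 + 0) = (8 + 17254) - 31*(-105) = 17262 - 1*(-3255) = 17262 + 3255 = 20517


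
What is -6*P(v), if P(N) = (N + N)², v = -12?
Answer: -3456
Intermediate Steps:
P(N) = 4*N² (P(N) = (2*N)² = 4*N²)
-6*P(v) = -24*(-12)² = -24*144 = -6*576 = -3456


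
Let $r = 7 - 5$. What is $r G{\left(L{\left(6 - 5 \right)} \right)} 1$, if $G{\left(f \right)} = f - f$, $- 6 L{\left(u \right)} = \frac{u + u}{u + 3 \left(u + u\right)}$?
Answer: $0$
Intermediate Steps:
$L{\left(u \right)} = - \frac{1}{21}$ ($L{\left(u \right)} = - \frac{\left(u + u\right) \frac{1}{u + 3 \left(u + u\right)}}{6} = - \frac{2 u \frac{1}{u + 3 \cdot 2 u}}{6} = - \frac{2 u \frac{1}{u + 6 u}}{6} = - \frac{2 u \frac{1}{7 u}}{6} = \left(- \frac{1}{6}\right) \frac{2}{7} = - \frac{1}{21}$)
$G{\left(f \right)} = 0$
$r = 2$ ($r = 7 - 5 = 2$)
$r G{\left(L{\left(6 - 5 \right)} \right)} 1 = 2 \cdot 0 \cdot 1 = 0 \cdot 1 = 0$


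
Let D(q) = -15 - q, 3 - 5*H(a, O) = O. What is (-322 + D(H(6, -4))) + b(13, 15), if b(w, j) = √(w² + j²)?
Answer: -1692/5 + √394 ≈ -318.55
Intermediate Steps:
H(a, O) = ⅗ - O/5
b(w, j) = √(j² + w²)
(-322 + D(H(6, -4))) + b(13, 15) = (-322 + (-15 - (⅗ - ⅕*(-4)))) + √(15² + 13²) = (-322 + (-15 - (⅗ + ⅘))) + √(225 + 169) = (-322 + (-15 - 1*7/5)) + √394 = (-322 + (-15 - 7/5)) + √394 = (-322 - 82/5) + √394 = -1692/5 + √394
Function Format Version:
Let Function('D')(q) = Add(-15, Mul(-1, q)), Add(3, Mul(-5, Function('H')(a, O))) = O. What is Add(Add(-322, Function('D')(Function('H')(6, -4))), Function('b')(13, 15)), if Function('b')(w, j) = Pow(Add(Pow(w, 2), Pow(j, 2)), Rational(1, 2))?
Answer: Add(Rational(-1692, 5), Pow(394, Rational(1, 2))) ≈ -318.55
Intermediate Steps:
Function('H')(a, O) = Add(Rational(3, 5), Mul(Rational(-1, 5), O))
Function('b')(w, j) = Pow(Add(Pow(j, 2), Pow(w, 2)), Rational(1, 2))
Add(Add(-322, Function('D')(Function('H')(6, -4))), Function('b')(13, 15)) = Add(Add(-322, Add(-15, Mul(-1, Add(Rational(3, 5), Mul(Rational(-1, 5), -4))))), Pow(Add(Pow(15, 2), Pow(13, 2)), Rational(1, 2))) = Add(Add(-322, Add(-15, Mul(-1, Add(Rational(3, 5), Rational(4, 5))))), Pow(Add(225, 169), Rational(1, 2))) = Add(Add(-322, Add(-15, Mul(-1, Rational(7, 5)))), Pow(394, Rational(1, 2))) = Add(Add(-322, Add(-15, Rational(-7, 5))), Pow(394, Rational(1, 2))) = Add(Add(-322, Rational(-82, 5)), Pow(394, Rational(1, 2))) = Add(Rational(-1692, 5), Pow(394, Rational(1, 2)))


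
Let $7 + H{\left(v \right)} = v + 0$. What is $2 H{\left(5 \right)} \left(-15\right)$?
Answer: $60$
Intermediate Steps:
$H{\left(v \right)} = -7 + v$ ($H{\left(v \right)} = -7 + \left(v + 0\right) = -7 + v$)
$2 H{\left(5 \right)} \left(-15\right) = 2 \left(-7 + 5\right) \left(-15\right) = 2 \left(-2\right) \left(-15\right) = \left(-4\right) \left(-15\right) = 60$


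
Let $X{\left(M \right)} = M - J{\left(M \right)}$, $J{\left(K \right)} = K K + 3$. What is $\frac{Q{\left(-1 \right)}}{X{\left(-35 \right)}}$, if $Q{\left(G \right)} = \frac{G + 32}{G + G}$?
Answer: $\frac{31}{2526} \approx 0.012272$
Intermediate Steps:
$J{\left(K \right)} = 3 + K^{2}$ ($J{\left(K \right)} = K^{2} + 3 = 3 + K^{2}$)
$Q{\left(G \right)} = \frac{32 + G}{2 G}$
$X{\left(M \right)} = -3 + M - M^{2}$ ($X{\left(M \right)} = M - \left(3 + M^{2}\right) = -3 + M - M^{2}$)
$\frac{Q{\left(-1 \right)}}{X{\left(-35 \right)}} = \frac{\frac{1}{2} \frac{1}{-1} \left(32 - 1\right)}{-3 - 35 - \left(-35\right)^{2}} = \frac{\frac{1}{2} \left(-1\right) 31}{-3 - 35 - 1225} = - \frac{31}{2 \left(-3 - 35 - 1225\right)} = - \frac{31}{2 \left(-1263\right)} = \left(- \frac{31}{2}\right) \left(- \frac{1}{1263}\right) = \frac{31}{2526}$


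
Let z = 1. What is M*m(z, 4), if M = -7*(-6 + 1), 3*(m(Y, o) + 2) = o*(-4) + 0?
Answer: -770/3 ≈ -256.67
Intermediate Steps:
m(Y, o) = -2 - 4*o/3 (m(Y, o) = -2 + (o*(-4) + 0)/3 = -2 + (-4*o + 0)/3 = -2 + (-4*o)/3 = -2 - 4*o/3)
M = 35 (M = -7*(-5) = 35)
M*m(z, 4) = 35*(-2 - 4/3*4) = 35*(-2 - 16/3) = 35*(-22/3) = -770/3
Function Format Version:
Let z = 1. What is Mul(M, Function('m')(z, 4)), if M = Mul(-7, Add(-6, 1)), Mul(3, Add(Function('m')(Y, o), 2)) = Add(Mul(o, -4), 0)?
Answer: Rational(-770, 3) ≈ -256.67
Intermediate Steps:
Function('m')(Y, o) = Add(-2, Mul(Rational(-4, 3), o)) (Function('m')(Y, o) = Add(-2, Mul(Rational(1, 3), Add(Mul(o, -4), 0))) = Add(-2, Mul(Rational(1, 3), Add(Mul(-4, o), 0))) = Add(-2, Mul(Rational(1, 3), Mul(-4, o))) = Add(-2, Mul(Rational(-4, 3), o)))
M = 35 (M = Mul(-7, -5) = 35)
Mul(M, Function('m')(z, 4)) = Mul(35, Add(-2, Mul(Rational(-4, 3), 4))) = Mul(35, Add(-2, Rational(-16, 3))) = Mul(35, Rational(-22, 3)) = Rational(-770, 3)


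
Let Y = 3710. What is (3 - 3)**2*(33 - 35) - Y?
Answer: -3710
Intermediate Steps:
(3 - 3)**2*(33 - 35) - Y = (3 - 3)**2*(33 - 35) - 1*3710 = 0**2*(-2) - 3710 = 0*(-2) - 3710 = 0 - 3710 = -3710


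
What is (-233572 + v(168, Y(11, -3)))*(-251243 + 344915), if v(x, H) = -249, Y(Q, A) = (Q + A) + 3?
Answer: -21902480712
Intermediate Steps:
Y(Q, A) = 3 + A + Q (Y(Q, A) = (A + Q) + 3 = 3 + A + Q)
(-233572 + v(168, Y(11, -3)))*(-251243 + 344915) = (-233572 - 249)*(-251243 + 344915) = -233821*93672 = -21902480712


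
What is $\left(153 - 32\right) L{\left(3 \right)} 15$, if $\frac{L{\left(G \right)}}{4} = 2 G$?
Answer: $43560$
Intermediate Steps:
$L{\left(G \right)} = 8 G$ ($L{\left(G \right)} = 4 \cdot 2 G = 8 G$)
$\left(153 - 32\right) L{\left(3 \right)} 15 = \left(153 - 32\right) 8 \cdot 3 \cdot 15 = 121 \cdot 24 \cdot 15 = 121 \cdot 360 = 43560$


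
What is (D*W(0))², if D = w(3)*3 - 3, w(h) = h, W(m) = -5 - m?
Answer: 900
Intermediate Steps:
D = 6 (D = 3*3 - 3 = 9 - 3 = 6)
(D*W(0))² = (6*(-5 - 1*0))² = (6*(-5 + 0))² = (6*(-5))² = (-30)² = 900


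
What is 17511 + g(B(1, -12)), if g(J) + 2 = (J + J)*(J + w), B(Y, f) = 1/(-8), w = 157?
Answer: 559033/32 ≈ 17470.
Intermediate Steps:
B(Y, f) = -1/8
g(J) = -2 + 2*J*(157 + J) (g(J) = -2 + (J + J)*(J + 157) = -2 + (2*J)*(157 + J) = -2 + 2*J*(157 + J))
17511 + g(B(1, -12)) = 17511 + (-2 + 2*(-1/8)**2 + 314*(-1/8)) = 17511 + (-2 + 2*(1/64) - 157/4) = 17511 + (-2 + 1/32 - 157/4) = 17511 - 1319/32 = 559033/32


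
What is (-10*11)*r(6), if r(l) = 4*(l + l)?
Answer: -5280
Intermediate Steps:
r(l) = 8*l (r(l) = 4*(2*l) = 8*l)
(-10*11)*r(6) = (-10*11)*(8*6) = -110*48 = -5280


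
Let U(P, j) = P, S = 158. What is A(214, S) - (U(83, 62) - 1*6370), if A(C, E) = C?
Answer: 6501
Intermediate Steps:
A(214, S) - (U(83, 62) - 1*6370) = 214 - (83 - 1*6370) = 214 - (83 - 6370) = 214 - 1*(-6287) = 214 + 6287 = 6501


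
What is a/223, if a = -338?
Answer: -338/223 ≈ -1.5157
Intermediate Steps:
a/223 = -338/223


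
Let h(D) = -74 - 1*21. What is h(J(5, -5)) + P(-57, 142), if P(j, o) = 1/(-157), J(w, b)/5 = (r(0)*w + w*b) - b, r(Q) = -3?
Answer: -14916/157 ≈ -95.006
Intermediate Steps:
J(w, b) = -15*w - 5*b + 5*b*w (J(w, b) = 5*((-3*w + w*b) - b) = 5*((-3*w + b*w) - b) = 5*(-b - 3*w + b*w) = -15*w - 5*b + 5*b*w)
P(j, o) = -1/157
h(D) = -95 (h(D) = -74 - 21 = -95)
h(J(5, -5)) + P(-57, 142) = -95 - 1/157 = -14916/157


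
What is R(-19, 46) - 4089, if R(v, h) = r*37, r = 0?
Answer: -4089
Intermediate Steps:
R(v, h) = 0 (R(v, h) = 0*37 = 0)
R(-19, 46) - 4089 = 0 - 4089 = -4089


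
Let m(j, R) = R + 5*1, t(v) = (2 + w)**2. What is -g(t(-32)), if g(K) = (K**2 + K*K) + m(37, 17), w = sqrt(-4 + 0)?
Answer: 106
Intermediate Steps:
w = 2*I (w = sqrt(-4) = 2*I ≈ 2.0*I)
t(v) = (2 + 2*I)**2
m(j, R) = 5 + R (m(j, R) = R + 5 = 5 + R)
g(K) = 22 + 2*K**2 (g(K) = (K**2 + K*K) + (5 + 17) = (K**2 + K**2) + 22 = 2*K**2 + 22 = 22 + 2*K**2)
-g(t(-32)) = -(22 + 2*(8*I)**2) = -(22 + 2*(-64)) = -(22 - 128) = -1*(-106) = 106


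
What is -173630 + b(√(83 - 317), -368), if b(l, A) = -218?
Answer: -173848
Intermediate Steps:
-173630 + b(√(83 - 317), -368) = -173630 - 218 = -173848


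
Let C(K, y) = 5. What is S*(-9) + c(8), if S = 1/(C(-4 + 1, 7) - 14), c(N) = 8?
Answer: 9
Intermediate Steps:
S = -⅑ (S = 1/(5 - 14) = 1/(-9) = -⅑ ≈ -0.11111)
S*(-9) + c(8) = -⅑*(-9) + 8 = 1 + 8 = 9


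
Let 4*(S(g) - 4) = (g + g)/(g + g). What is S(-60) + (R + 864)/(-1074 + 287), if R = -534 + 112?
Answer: 11611/3148 ≈ 3.6884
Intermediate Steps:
R = -422
S(g) = 17/4 (S(g) = 4 + ((g + g)/(g + g))/4 = 4 + ((2*g)/((2*g)))/4 = 4 + ((2*g)*(1/(2*g)))/4 = 4 + (¼)*1 = 4 + ¼ = 17/4)
S(-60) + (R + 864)/(-1074 + 287) = 17/4 + (-422 + 864)/(-1074 + 287) = 17/4 + 442/(-787) = 17/4 + 442*(-1/787) = 17/4 - 442/787 = 11611/3148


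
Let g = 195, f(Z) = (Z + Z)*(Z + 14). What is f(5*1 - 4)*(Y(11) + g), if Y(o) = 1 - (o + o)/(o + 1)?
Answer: 5825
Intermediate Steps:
f(Z) = 2*Z*(14 + Z) (f(Z) = (2*Z)*(14 + Z) = 2*Z*(14 + Z))
Y(o) = 1 - 2*o/(1 + o)
f(5*1 - 4)*(Y(11) + g) = (2*(5*1 - 4)*(14 + (5*1 - 4)))*((1 - 1*11)/(1 + 11) + 195) = (2*(5 - 4)*(14 + (5 - 4)))*((1 - 11)/12 + 195) = (2*1*(14 + 1))*((1/12)*(-10) + 195) = (2*1*15)*(-5/6 + 195) = 30*(1165/6) = 5825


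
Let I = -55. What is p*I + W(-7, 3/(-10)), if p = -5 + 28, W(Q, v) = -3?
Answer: -1268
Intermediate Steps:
p = 23
p*I + W(-7, 3/(-10)) = 23*(-55) - 3 = -1265 - 3 = -1268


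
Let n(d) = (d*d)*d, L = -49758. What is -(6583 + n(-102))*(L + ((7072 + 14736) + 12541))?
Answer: -16250716625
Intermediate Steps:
n(d) = d³ (n(d) = d²*d = d³)
-(6583 + n(-102))*(L + ((7072 + 14736) + 12541)) = -(6583 + (-102)³)*(-49758 + ((7072 + 14736) + 12541)) = -(6583 - 1061208)*(-49758 + (21808 + 12541)) = -(-1054625)*(-49758 + 34349) = -(-1054625)*(-15409) = -1*16250716625 = -16250716625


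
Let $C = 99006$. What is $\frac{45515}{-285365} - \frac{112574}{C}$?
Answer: $- \frac{3663093760}{2825284719} \approx -1.2965$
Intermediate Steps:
$\frac{45515}{-285365} - \frac{112574}{C} = \frac{45515}{-285365} - \frac{112574}{99006} = 45515 \left(- \frac{1}{285365}\right) - \frac{56287}{49503} = - \frac{9103}{57073} - \frac{56287}{49503} = - \frac{3663093760}{2825284719}$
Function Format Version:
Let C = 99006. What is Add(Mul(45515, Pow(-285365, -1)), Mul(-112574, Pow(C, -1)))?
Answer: Rational(-3663093760, 2825284719) ≈ -1.2965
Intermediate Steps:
Add(Mul(45515, Pow(-285365, -1)), Mul(-112574, Pow(C, -1))) = Add(Mul(45515, Pow(-285365, -1)), Mul(-112574, Pow(99006, -1))) = Add(Mul(45515, Rational(-1, 285365)), Mul(-112574, Rational(1, 99006))) = Add(Rational(-9103, 57073), Rational(-56287, 49503)) = Rational(-3663093760, 2825284719)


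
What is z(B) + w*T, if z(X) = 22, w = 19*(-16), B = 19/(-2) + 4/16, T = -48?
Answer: 14614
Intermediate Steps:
B = -37/4 (B = 19*(-1/2) + 4*(1/16) = -19/2 + 1/4 = -37/4 ≈ -9.2500)
w = -304
z(B) + w*T = 22 - 304*(-48) = 22 + 14592 = 14614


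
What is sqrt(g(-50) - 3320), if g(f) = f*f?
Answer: 2*I*sqrt(205) ≈ 28.636*I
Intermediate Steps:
g(f) = f**2
sqrt(g(-50) - 3320) = sqrt((-50)**2 - 3320) = sqrt(2500 - 3320) = sqrt(-820) = 2*I*sqrt(205)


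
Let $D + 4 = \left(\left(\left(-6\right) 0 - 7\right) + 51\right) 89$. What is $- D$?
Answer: $-3912$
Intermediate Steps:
$D = 3912$ ($D = -4 + \left(\left(\left(-6\right) 0 - 7\right) + 51\right) 89 = -4 + \left(\left(0 - 7\right) + 51\right) 89 = -4 + \left(-7 + 51\right) 89 = -4 + 44 \cdot 89 = -4 + 3916 = 3912$)
$- D = \left(-1\right) 3912 = -3912$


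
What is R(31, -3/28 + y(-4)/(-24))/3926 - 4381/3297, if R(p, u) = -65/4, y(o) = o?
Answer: -5308733/3982776 ≈ -1.3329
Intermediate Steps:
R(p, u) = -65/4 (R(p, u) = -65*¼ = -65/4)
R(31, -3/28 + y(-4)/(-24))/3926 - 4381/3297 = -65/4/3926 - 4381/3297 = -65/4*1/3926 - 4381*1/3297 = -5/1208 - 4381/3297 = -5308733/3982776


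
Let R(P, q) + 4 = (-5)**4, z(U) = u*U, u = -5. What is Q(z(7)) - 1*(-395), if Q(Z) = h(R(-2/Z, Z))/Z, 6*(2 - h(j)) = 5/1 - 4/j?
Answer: 51507599/130410 ≈ 394.97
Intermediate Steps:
z(U) = -5*U
R(P, q) = 621 (R(P, q) = -4 + (-5)**4 = -4 + 625 = 621)
h(j) = 7/6 + 2/(3*j) (h(j) = 2 - (5/1 - 4/j)/6 = 2 - (5*1 - 4/j)/6 = 2 - (5 - 4/j)/6 = 2 + (-5/6 + 2/(3*j)) = 7/6 + 2/(3*j))
Q(Z) = 4351/(3726*Z) (Q(Z) = ((1/6)*(4 + 7*621)/621)/Z = ((1/6)*(1/621)*(4 + 4347))/Z = ((1/6)*(1/621)*4351)/Z = 4351/(3726*Z))
Q(z(7)) - 1*(-395) = 4351/(3726*((-5*7))) - 1*(-395) = (4351/3726)/(-35) + 395 = (4351/3726)*(-1/35) + 395 = -4351/130410 + 395 = 51507599/130410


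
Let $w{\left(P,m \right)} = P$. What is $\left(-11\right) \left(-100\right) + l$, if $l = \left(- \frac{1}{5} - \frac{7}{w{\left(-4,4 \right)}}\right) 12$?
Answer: $\frac{5593}{5} \approx 1118.6$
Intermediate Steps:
$l = \frac{93}{5}$ ($l = \left(- \frac{1}{5} - \frac{7}{-4}\right) 12 = \left(\left(-1\right) \frac{1}{5} - - \frac{7}{4}\right) 12 = \left(- \frac{1}{5} + \frac{7}{4}\right) 12 = \frac{31}{20} \cdot 12 = \frac{93}{5} \approx 18.6$)
$\left(-11\right) \left(-100\right) + l = \left(-11\right) \left(-100\right) + \frac{93}{5} = 1100 + \frac{93}{5} = \frac{5593}{5}$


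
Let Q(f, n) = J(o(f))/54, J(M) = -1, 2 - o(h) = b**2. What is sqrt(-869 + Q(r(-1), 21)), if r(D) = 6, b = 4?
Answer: I*sqrt(281562)/18 ≈ 29.479*I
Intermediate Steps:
o(h) = -14 (o(h) = 2 - 1*4**2 = 2 - 1*16 = 2 - 16 = -14)
Q(f, n) = -1/54
sqrt(-869 + Q(r(-1), 21)) = sqrt(-869 - 1/54) = sqrt(-46927/54) = I*sqrt(281562)/18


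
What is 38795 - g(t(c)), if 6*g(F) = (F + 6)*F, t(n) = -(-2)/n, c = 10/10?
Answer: 116377/3 ≈ 38792.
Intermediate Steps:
c = 1 (c = 10*(1/10) = 1)
t(n) = 2/n
g(F) = F*(6 + F)/6 (g(F) = ((F + 6)*F)/6 = ((6 + F)*F)/6 = (F*(6 + F))/6 = F*(6 + F)/6)
38795 - g(t(c)) = 38795 - 2/1*(6 + 2/1)/6 = 38795 - 2*1*(6 + 2*1)/6 = 38795 - 2*(6 + 2)/6 = 38795 - 2*8/6 = 38795 - 1*8/3 = 38795 - 8/3 = 116377/3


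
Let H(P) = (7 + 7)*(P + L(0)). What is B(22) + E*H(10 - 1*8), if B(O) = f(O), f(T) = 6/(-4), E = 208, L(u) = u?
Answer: 11645/2 ≈ 5822.5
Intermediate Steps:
f(T) = -3/2 (f(T) = 6*(-¼) = -3/2)
B(O) = -3/2
H(P) = 14*P (H(P) = (7 + 7)*(P + 0) = 14*P)
B(22) + E*H(10 - 1*8) = -3/2 + 208*(14*(10 - 1*8)) = -3/2 + 208*(14*(10 - 8)) = -3/2 + 208*(14*2) = -3/2 + 208*28 = -3/2 + 5824 = 11645/2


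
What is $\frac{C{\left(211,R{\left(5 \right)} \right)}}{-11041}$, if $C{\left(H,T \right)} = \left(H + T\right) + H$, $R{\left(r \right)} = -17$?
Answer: $- \frac{405}{11041} \approx -0.036681$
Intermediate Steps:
$C{\left(H,T \right)} = T + 2 H$
$\frac{C{\left(211,R{\left(5 \right)} \right)}}{-11041} = \frac{-17 + 2 \cdot 211}{-11041} = \left(-17 + 422\right) \left(- \frac{1}{11041}\right) = 405 \left(- \frac{1}{11041}\right) = - \frac{405}{11041}$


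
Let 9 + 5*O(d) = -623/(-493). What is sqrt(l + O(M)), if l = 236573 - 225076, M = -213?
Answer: sqrt(69848957315)/2465 ≈ 107.22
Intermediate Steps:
O(d) = -3814/2465 (O(d) = -9/5 + (-623/(-493))/5 = -9/5 + (-623*(-1/493))/5 = -9/5 + (1/5)*(623/493) = -9/5 + 623/2465 = -3814/2465)
l = 11497
sqrt(l + O(M)) = sqrt(11497 - 3814/2465) = sqrt(28336291/2465) = sqrt(69848957315)/2465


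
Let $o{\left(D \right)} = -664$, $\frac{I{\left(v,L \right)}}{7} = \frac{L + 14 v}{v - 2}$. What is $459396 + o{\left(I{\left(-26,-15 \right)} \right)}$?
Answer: $458732$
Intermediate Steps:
$I{\left(v,L \right)} = \frac{7 \left(L + 14 v\right)}{-2 + v}$ ($I{\left(v,L \right)} = 7 \frac{L + 14 v}{v - 2} = 7 \frac{L + 14 v}{-2 + v} = \frac{7 \left(L + 14 v\right)}{-2 + v}$)
$459396 + o{\left(I{\left(-26,-15 \right)} \right)} = 459396 - 664 = 458732$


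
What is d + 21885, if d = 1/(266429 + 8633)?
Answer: 6019731871/275062 ≈ 21885.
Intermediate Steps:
d = 1/275062 ≈ 3.6355e-6
d + 21885 = 1/275062 + 21885 = 6019731871/275062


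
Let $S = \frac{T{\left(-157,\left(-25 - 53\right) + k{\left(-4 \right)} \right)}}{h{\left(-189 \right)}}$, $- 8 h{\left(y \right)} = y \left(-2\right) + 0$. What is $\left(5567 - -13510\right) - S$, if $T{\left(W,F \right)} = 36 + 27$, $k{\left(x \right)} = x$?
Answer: $\frac{57235}{3} \approx 19078.0$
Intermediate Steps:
$T{\left(W,F \right)} = 63$
$h{\left(y \right)} = \frac{y}{4}$ ($h{\left(y \right)} = - \frac{y \left(-2\right) + 0}{8} = - \frac{- 2 y + 0}{8} = - \frac{\left(-2\right) y}{8} = \frac{y}{4}$)
$S = - \frac{4}{3}$ ($S = \frac{63}{\frac{1}{4} \left(-189\right)} = \frac{63}{- \frac{189}{4}} = 63 \left(- \frac{4}{189}\right) = - \frac{4}{3} \approx -1.3333$)
$\left(5567 - -13510\right) - S = \left(5567 - -13510\right) - - \frac{4}{3} = \left(5567 + 13510\right) + \frac{4}{3} = 19077 + \frac{4}{3} = \frac{57235}{3}$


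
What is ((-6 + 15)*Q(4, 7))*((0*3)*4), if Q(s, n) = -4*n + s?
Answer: 0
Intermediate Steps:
Q(s, n) = s - 4*n
((-6 + 15)*Q(4, 7))*((0*3)*4) = ((-6 + 15)*(4 - 4*7))*((0*3)*4) = (9*(4 - 28))*(0*4) = (9*(-24))*0 = -216*0 = 0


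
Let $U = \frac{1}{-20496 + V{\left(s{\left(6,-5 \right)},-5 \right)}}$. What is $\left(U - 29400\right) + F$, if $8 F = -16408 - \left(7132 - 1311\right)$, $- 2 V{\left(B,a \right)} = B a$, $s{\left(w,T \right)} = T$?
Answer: $- \frac{10558965309}{328136} \approx -32179.0$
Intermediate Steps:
$V{\left(B,a \right)} = - \frac{B a}{2}$
$U = - \frac{2}{41017}$ ($U = \frac{1}{-20496 - \left(- \frac{5}{2}\right) \left(-5\right)} = \frac{1}{-20496 - \frac{25}{2}} = \frac{1}{- \frac{41017}{2}} = - \frac{2}{41017} \approx -4.876 \cdot 10^{-5}$)
$F = - \frac{22229}{8}$ ($F = \frac{-16408 - \left(7132 - 1311\right)}{8} = \frac{-16408 - 5821}{8} = \frac{1}{8} \left(-22229\right) = - \frac{22229}{8} \approx -2778.6$)
$\left(U - 29400\right) + F = \left(- \frac{2}{41017} - 29400\right) - \frac{22229}{8} = - \frac{1205899802}{41017} - \frac{22229}{8} = - \frac{10558965309}{328136}$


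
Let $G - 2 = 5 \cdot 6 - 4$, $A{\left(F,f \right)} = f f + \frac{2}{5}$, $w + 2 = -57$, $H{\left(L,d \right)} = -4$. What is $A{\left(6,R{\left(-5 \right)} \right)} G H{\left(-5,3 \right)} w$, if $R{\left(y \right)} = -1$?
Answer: $\frac{46256}{5} \approx 9251.2$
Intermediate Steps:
$w = -59$ ($w = -2 - 57 = -59$)
$A{\left(F,f \right)} = \frac{2}{5} + f^{2}$ ($A{\left(F,f \right)} = f^{2} + 2 \cdot \frac{1}{5} = f^{2} + \frac{2}{5} = \frac{2}{5} + f^{2}$)
$G = 28$ ($G = 2 + \left(5 \cdot 6 - 4\right) = 2 + \left(30 - 4\right) = 2 + 26 = 28$)
$A{\left(6,R{\left(-5 \right)} \right)} G H{\left(-5,3 \right)} w = \left(\frac{2}{5} + \left(-1\right)^{2}\right) 28 \left(-4\right) \left(-59\right) = \left(\frac{2}{5} + 1\right) 28 \left(-4\right) \left(-59\right) = \frac{7}{5} \cdot 28 \left(-4\right) \left(-59\right) = \frac{196}{5} \left(-4\right) \left(-59\right) = \left(- \frac{784}{5}\right) \left(-59\right) = \frac{46256}{5}$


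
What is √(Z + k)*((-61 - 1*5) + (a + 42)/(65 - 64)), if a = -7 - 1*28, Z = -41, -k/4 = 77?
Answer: -59*I*√349 ≈ -1102.2*I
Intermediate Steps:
k = -308 (k = -4*77 = -308)
a = -35 (a = -7 - 28 = -35)
√(Z + k)*((-61 - 1*5) + (a + 42)/(65 - 64)) = √(-41 - 308)*((-61 - 1*5) + (-35 + 42)/(65 - 64)) = √(-349)*((-61 - 5) + 7/1) = (I*√349)*(-66 + 7*1) = (I*√349)*(-66 + 7) = (I*√349)*(-59) = -59*I*√349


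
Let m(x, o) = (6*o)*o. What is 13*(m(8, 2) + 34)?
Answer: 754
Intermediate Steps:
m(x, o) = 6*o**2
13*(m(8, 2) + 34) = 13*(6*2**2 + 34) = 13*(6*4 + 34) = 13*(24 + 34) = 13*58 = 754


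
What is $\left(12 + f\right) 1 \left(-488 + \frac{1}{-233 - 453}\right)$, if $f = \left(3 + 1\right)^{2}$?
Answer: $- \frac{669538}{49} \approx -13664.0$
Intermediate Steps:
$f = 16$ ($f = 4^{2} = 16$)
$\left(12 + f\right) 1 \left(-488 + \frac{1}{-233 - 453}\right) = \left(12 + 16\right) 1 \left(-488 + \frac{1}{-233 - 453}\right) = 28 \cdot 1 \left(-488 + \frac{1}{-686}\right) = 28 \left(-488 - \frac{1}{686}\right) = 28 \left(- \frac{334769}{686}\right) = - \frac{669538}{49}$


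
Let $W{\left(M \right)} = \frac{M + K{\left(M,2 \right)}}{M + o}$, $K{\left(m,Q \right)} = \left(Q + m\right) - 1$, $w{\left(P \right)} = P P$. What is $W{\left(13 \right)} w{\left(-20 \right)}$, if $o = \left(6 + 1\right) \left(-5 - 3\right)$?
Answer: $- \frac{10800}{43} \approx -251.16$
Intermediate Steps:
$w{\left(P \right)} = P^{2}$
$K{\left(m,Q \right)} = -1 + Q + m$
$o = -56$ ($o = 7 \left(-8\right) = -56$)
$W{\left(M \right)} = \frac{1 + 2 M}{-56 + M}$ ($W{\left(M \right)} = \frac{M + \left(-1 + 2 + M\right)}{M - 56} = \frac{M + \left(1 + M\right)}{-56 + M} = \frac{1 + 2 M}{-56 + M}$)
$W{\left(13 \right)} w{\left(-20 \right)} = \frac{1 + 2 \cdot 13}{-56 + 13} \left(-20\right)^{2} = \frac{1 + 26}{-43} \cdot 400 = \left(- \frac{1}{43}\right) 27 \cdot 400 = \left(- \frac{27}{43}\right) 400 = - \frac{10800}{43}$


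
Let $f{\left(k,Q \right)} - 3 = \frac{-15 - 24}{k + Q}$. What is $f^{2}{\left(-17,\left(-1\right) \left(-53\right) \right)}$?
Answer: $\frac{529}{144} \approx 3.6736$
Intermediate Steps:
$f{\left(k,Q \right)} = 3 - \frac{39}{Q + k}$ ($f{\left(k,Q \right)} = 3 + \frac{-15 - 24}{k + Q} = 3 - \frac{39}{Q + k}$)
$f^{2}{\left(-17,\left(-1\right) \left(-53\right) \right)} = \left(\frac{3 \left(-13 - -53 - 17\right)}{\left(-1\right) \left(-53\right) - 17}\right)^{2} = \left(\frac{3 \left(-13 + 53 - 17\right)}{53 - 17}\right)^{2} = \left(3 \cdot \frac{1}{36} \cdot 23\right)^{2} = \left(\frac{23}{12}\right)^{2} = \frac{529}{144}$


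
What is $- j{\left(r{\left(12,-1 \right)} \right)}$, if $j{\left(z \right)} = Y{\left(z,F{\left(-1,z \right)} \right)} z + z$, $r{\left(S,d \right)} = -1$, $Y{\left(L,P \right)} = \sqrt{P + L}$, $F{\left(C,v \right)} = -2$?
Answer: $1 + i \sqrt{3} \approx 1.0 + 1.732 i$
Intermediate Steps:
$Y{\left(L,P \right)} = \sqrt{L + P}$
$j{\left(z \right)} = z + z \sqrt{-2 + z}$ ($j{\left(z \right)} = \sqrt{z - 2} z + z = \sqrt{-2 + z} z + z = z \sqrt{-2 + z} + z = z + z \sqrt{-2 + z}$)
$- j{\left(r{\left(12,-1 \right)} \right)} = - \left(-1\right) \left(1 + \sqrt{-2 - 1}\right) = - \left(-1\right) \left(1 + \sqrt{-3}\right) = - \left(-1\right) \left(1 + i \sqrt{3}\right) = - (-1 - i \sqrt{3}) = 1 + i \sqrt{3}$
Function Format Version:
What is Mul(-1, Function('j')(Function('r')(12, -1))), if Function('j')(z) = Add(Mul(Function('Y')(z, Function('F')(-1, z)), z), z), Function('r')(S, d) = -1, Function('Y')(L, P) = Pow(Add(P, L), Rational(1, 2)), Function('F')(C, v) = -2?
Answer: Add(1, Mul(I, Pow(3, Rational(1, 2)))) ≈ Add(1.0000, Mul(1.7320, I))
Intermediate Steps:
Function('Y')(L, P) = Pow(Add(L, P), Rational(1, 2))
Function('j')(z) = Add(z, Mul(z, Pow(Add(-2, z), Rational(1, 2)))) (Function('j')(z) = Add(Mul(Pow(Add(z, -2), Rational(1, 2)), z), z) = Add(Mul(Pow(Add(-2, z), Rational(1, 2)), z), z) = Add(Mul(z, Pow(Add(-2, z), Rational(1, 2))), z) = Add(z, Mul(z, Pow(Add(-2, z), Rational(1, 2)))))
Mul(-1, Function('j')(Function('r')(12, -1))) = Mul(-1, Mul(-1, Add(1, Pow(Add(-2, -1), Rational(1, 2))))) = Mul(-1, Mul(-1, Add(1, Pow(-3, Rational(1, 2))))) = Mul(-1, Mul(-1, Add(1, Mul(I, Pow(3, Rational(1, 2)))))) = Mul(-1, Add(-1, Mul(-1, I, Pow(3, Rational(1, 2))))) = Add(1, Mul(I, Pow(3, Rational(1, 2))))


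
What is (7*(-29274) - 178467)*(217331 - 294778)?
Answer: 29692018095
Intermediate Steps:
(7*(-29274) - 178467)*(217331 - 294778) = (-204918 - 178467)*(-77447) = -383385*(-77447) = 29692018095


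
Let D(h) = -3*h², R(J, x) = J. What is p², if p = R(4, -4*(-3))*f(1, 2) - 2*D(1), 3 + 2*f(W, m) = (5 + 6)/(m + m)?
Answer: 121/4 ≈ 30.250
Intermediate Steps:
f(W, m) = -3/2 + 11/(4*m) (f(W, m) = -3/2 + ((5 + 6)/(m + m))/2 = -3/2 + (11/((2*m)))/2 = -3/2 + (11*(1/(2*m)))/2 = -3/2 + (11/(2*m))/2 = -3/2 + 11/(4*m))
p = 11/2 (p = 4*((¼)*(11 - 6*2)/2) - (-6)*1² = 4*((¼)*(½)*(11 - 12)) - (-6) = 4*((¼)*(½)*(-1)) - 2*(-3) = 4*(-⅛) + 6 = -½ + 6 = 11/2 ≈ 5.5000)
p² = (11/2)² = 121/4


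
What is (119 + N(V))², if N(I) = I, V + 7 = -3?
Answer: 11881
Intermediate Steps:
V = -10 (V = -7 - 3 = -10)
(119 + N(V))² = (119 - 10)² = 109² = 11881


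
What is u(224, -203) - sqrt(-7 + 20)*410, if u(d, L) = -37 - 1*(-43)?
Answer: 6 - 410*sqrt(13) ≈ -1472.3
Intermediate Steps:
u(d, L) = 6 (u(d, L) = -37 + 43 = 6)
u(224, -203) - sqrt(-7 + 20)*410 = 6 - sqrt(-7 + 20)*410 = 6 - sqrt(13)*410 = 6 - 410*sqrt(13)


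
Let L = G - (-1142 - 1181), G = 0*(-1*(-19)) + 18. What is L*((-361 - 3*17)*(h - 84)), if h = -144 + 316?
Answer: -84875296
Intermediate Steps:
G = 18 (G = 0*19 + 18 = 0 + 18 = 18)
h = 172
L = 2341 (L = 18 - (-1142 - 1181) = 18 - 1*(-2323) = 18 + 2323 = 2341)
L*((-361 - 3*17)*(h - 84)) = 2341*((-361 - 3*17)*(172 - 84)) = 2341*((-361 - 51)*88) = 2341*(-412*88) = 2341*(-36256) = -84875296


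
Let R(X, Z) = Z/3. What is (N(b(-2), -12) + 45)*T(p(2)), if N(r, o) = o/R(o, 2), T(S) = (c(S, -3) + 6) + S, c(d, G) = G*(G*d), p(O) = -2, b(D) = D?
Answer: -378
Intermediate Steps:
R(X, Z) = Z/3 (R(X, Z) = Z*(⅓) = Z/3)
c(d, G) = d*G²
T(S) = 6 + 10*S (T(S) = (S*(-3)² + 6) + S = (S*9 + 6) + S = (9*S + 6) + S = (6 + 9*S) + S = 6 + 10*S)
N(r, o) = 3*o/2 (N(r, o) = o/(((⅓)*2)) = o/(⅔) = o*(3/2) = 3*o/2)
(N(b(-2), -12) + 45)*T(p(2)) = ((3/2)*(-12) + 45)*(6 + 10*(-2)) = (-18 + 45)*(6 - 20) = 27*(-14) = -378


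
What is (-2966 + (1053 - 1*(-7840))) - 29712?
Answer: -23785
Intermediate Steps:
(-2966 + (1053 - 1*(-7840))) - 29712 = (-2966 + (1053 + 7840)) - 29712 = (-2966 + 8893) - 29712 = 5927 - 29712 = -23785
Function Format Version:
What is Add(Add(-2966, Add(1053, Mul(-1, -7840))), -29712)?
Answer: -23785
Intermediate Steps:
Add(Add(-2966, Add(1053, Mul(-1, -7840))), -29712) = Add(Add(-2966, Add(1053, 7840)), -29712) = Add(Add(-2966, 8893), -29712) = Add(5927, -29712) = -23785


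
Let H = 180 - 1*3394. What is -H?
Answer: 3214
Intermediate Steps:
H = -3214 (H = 180 - 3394 = -3214)
-H = -1*(-3214) = 3214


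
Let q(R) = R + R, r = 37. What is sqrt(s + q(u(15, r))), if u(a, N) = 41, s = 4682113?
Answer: 7*sqrt(95555) ≈ 2163.8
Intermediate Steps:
q(R) = 2*R
sqrt(s + q(u(15, r))) = sqrt(4682113 + 2*41) = sqrt(4682113 + 82) = sqrt(4682195) = 7*sqrt(95555)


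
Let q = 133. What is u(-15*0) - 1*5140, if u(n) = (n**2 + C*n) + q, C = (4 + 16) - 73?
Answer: -5007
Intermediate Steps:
C = -53 (C = 20 - 73 = -53)
u(n) = 133 + n**2 - 53*n (u(n) = (n**2 - 53*n) + 133 = 133 + n**2 - 53*n)
u(-15*0) - 1*5140 = (133 + (-15*0)**2 - (-795)*0) - 1*5140 = (133 + 0**2 - 53*0) - 5140 = (133 + 0 + 0) - 5140 = 133 - 5140 = -5007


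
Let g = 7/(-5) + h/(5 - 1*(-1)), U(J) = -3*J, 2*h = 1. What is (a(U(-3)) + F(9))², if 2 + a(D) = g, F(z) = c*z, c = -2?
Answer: 1635841/3600 ≈ 454.40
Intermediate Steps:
h = ½ (h = (½)*1 = ½ ≈ 0.50000)
F(z) = -2*z
g = -79/60 (g = 7/(-5) + 1/(2*(5 - 1*(-1))) = 7*(-⅕) + 1/(2*(5 + 1)) = -7/5 + (½)/6 = -7/5 + (½)*(⅙) = -7/5 + 1/12 = -79/60 ≈ -1.3167)
a(D) = -199/60 (a(D) = -2 - 79/60 = -199/60)
(a(U(-3)) + F(9))² = (-199/60 - 2*9)² = (-199/60 - 18)² = (-1279/60)² = 1635841/3600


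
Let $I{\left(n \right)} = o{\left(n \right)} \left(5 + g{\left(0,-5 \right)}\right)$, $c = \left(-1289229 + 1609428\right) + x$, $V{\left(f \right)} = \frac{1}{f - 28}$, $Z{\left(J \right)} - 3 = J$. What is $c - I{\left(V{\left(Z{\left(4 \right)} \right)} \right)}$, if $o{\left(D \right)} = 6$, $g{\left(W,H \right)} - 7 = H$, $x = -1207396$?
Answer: $-887239$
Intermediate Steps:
$Z{\left(J \right)} = 3 + J$
$g{\left(W,H \right)} = 7 + H$
$V{\left(f \right)} = \frac{1}{-28 + f}$
$c = -887197$ ($c = \left(-1289229 + 1609428\right) - 1207396 = 320199 - 1207396 = -887197$)
$I{\left(n \right)} = 42$ ($I{\left(n \right)} = 6 \left(5 + \left(7 - 5\right)\right) = 6 \left(5 + 2\right) = 6 \cdot 7 = 42$)
$c - I{\left(V{\left(Z{\left(4 \right)} \right)} \right)} = -887197 - 42 = -887239$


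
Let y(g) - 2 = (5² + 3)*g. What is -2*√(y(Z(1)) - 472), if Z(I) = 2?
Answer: -6*I*√46 ≈ -40.694*I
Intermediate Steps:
y(g) = 2 + 28*g (y(g) = 2 + (5² + 3)*g = 2 + (25 + 3)*g = 2 + 28*g)
-2*√(y(Z(1)) - 472) = -2*√((2 + 28*2) - 472) = -2*√((2 + 56) - 472) = -2*√(58 - 472) = -6*I*√46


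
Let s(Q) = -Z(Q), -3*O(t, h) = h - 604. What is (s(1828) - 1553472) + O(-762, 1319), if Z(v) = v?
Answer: -4666615/3 ≈ -1.5555e+6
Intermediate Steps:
O(t, h) = 604/3 - h/3 (O(t, h) = -(h - 604)/3 = -(-604 + h)/3 = 604/3 - h/3)
s(Q) = -Q
(s(1828) - 1553472) + O(-762, 1319) = (-1*1828 - 1553472) + (604/3 - 1/3*1319) = (-1828 - 1553472) + (604/3 - 1319/3) = -1555300 - 715/3 = -4666615/3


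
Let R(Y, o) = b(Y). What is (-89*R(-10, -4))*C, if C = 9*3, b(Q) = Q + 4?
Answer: 14418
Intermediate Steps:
b(Q) = 4 + Q
R(Y, o) = 4 + Y
C = 27
(-89*R(-10, -4))*C = -89*(4 - 10)*27 = -89*(-6)*27 = 534*27 = 14418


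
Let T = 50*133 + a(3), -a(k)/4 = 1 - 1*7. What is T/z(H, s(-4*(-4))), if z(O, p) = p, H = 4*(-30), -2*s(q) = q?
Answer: -3337/4 ≈ -834.25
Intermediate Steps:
a(k) = 24 (a(k) = -4*(1 - 1*7) = -4*(1 - 7) = -4*(-6) = 24)
s(q) = -q/2
H = -120
T = 6674 (T = 50*133 + 24 = 6650 + 24 = 6674)
T/z(H, s(-4*(-4))) = 6674/((-(-2)*(-4))) = 6674/((-1/2*16)) = 6674/(-8) = 6674*(-1/8) = -3337/4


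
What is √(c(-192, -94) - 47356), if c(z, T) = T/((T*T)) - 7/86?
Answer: I*√193423163902/2021 ≈ 217.61*I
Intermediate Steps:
c(z, T) = -7/86 + 1/T (c(z, T) = T/(T²) - 7*1/86 = T/T² - 7/86 = 1/T - 7/86 = -7/86 + 1/T)
√(c(-192, -94) - 47356) = √((-7/86 + 1/(-94)) - 47356) = √((-7/86 - 1/94) - 47356) = √(-186/2021 - 47356) = √(-95706662/2021) = I*√193423163902/2021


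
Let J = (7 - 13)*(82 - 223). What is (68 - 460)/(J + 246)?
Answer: -14/39 ≈ -0.35897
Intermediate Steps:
J = 846 (J = -6*(-141) = 846)
(68 - 460)/(J + 246) = (68 - 460)/(846 + 246) = -392/1092 = -392*1/1092 = -14/39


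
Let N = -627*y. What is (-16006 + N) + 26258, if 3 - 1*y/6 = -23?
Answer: -87560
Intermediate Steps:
y = 156 (y = 18 - 6*(-23) = 18 + 138 = 156)
N = -97812 (N = -627*156 = -97812)
(-16006 + N) + 26258 = (-16006 - 97812) + 26258 = -113818 + 26258 = -87560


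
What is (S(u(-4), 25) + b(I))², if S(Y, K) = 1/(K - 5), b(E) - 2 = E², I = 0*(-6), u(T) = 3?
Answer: 1681/400 ≈ 4.2025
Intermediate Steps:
I = 0
b(E) = 2 + E²
S(Y, K) = 1/(-5 + K)
(S(u(-4), 25) + b(I))² = (1/(-5 + 25) + (2 + 0²))² = (1/20 + (2 + 0))² = (1/20 + 2)² = (41/20)² = 1681/400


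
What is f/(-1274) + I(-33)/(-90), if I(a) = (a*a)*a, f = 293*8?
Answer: 2531821/6370 ≈ 397.46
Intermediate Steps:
f = 2344
I(a) = a**3 (I(a) = a**2*a = a**3)
f/(-1274) + I(-33)/(-90) = 2344/(-1274) + (-33)**3/(-90) = 2344*(-1/1274) - 35937*(-1/90) = -1172/637 + 3993/10 = 2531821/6370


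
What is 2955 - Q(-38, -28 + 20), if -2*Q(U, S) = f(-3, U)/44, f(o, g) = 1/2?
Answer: 520081/176 ≈ 2955.0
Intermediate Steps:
f(o, g) = ½
Q(U, S) = -1/176 (Q(U, S) = -1/(4*44) = -½*1/88 = -1/176)
2955 - Q(-38, -28 + 20) = 2955 - 1*(-1/176) = 2955 + 1/176 = 520081/176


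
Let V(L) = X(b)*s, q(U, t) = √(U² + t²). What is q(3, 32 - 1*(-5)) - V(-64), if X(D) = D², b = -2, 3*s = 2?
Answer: -8/3 + √1378 ≈ 34.455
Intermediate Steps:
s = ⅔ (s = (⅓)*2 = ⅔ ≈ 0.66667)
V(L) = 8/3 (V(L) = (-2)²*(⅔) = 4*(⅔) = 8/3)
q(3, 32 - 1*(-5)) - V(-64) = √(3² + (32 - 1*(-5))²) - 1*8/3 = √(9 + (32 + 5)²) - 8/3 = √(9 + 37²) - 8/3 = √(9 + 1369) - 8/3 = √1378 - 8/3 = -8/3 + √1378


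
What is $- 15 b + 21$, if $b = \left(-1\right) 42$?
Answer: $651$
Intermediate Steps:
$b = -42$
$- 15 b + 21 = \left(-15\right) \left(-42\right) + 21 = 630 + 21 = 651$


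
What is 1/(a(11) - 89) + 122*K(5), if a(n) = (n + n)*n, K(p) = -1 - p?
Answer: -111995/153 ≈ -731.99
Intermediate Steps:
a(n) = 2*n**2 (a(n) = (2*n)*n = 2*n**2)
1/(a(11) - 89) + 122*K(5) = 1/(2*11**2 - 89) + 122*(-1 - 1*5) = 1/(2*121 - 89) + 122*(-1 - 5) = 1/(242 - 89) + 122*(-6) = 1/153 - 732 = -111995/153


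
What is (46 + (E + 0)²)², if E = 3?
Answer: 3025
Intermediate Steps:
(46 + (E + 0)²)² = (46 + (3 + 0)²)² = (46 + 3²)² = (46 + 9)² = 55² = 3025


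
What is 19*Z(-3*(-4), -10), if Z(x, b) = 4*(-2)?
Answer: -152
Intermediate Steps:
Z(x, b) = -8
19*Z(-3*(-4), -10) = 19*(-8) = -152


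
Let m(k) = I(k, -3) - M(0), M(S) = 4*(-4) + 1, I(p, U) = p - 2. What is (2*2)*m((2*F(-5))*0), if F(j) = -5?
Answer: 52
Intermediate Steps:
I(p, U) = -2 + p
M(S) = -15 (M(S) = -16 + 1 = -15)
m(k) = 13 + k (m(k) = (-2 + k) - 1*(-15) = (-2 + k) + 15 = 13 + k)
(2*2)*m((2*F(-5))*0) = (2*2)*(13 + (2*(-5))*0) = 4*(13 - 10*0) = 4*(13 + 0) = 4*13 = 52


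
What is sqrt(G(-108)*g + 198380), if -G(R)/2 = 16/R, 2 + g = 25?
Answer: 2*sqrt(4017333)/9 ≈ 445.41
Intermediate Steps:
g = 23 (g = -2 + 25 = 23)
G(R) = -32/R
sqrt(G(-108)*g + 198380) = sqrt(-32/(-108)*23 + 198380) = sqrt(-32*(-1/108)*23 + 198380) = sqrt((8/27)*23 + 198380) = sqrt(184/27 + 198380) = sqrt(5356444/27) = 2*sqrt(4017333)/9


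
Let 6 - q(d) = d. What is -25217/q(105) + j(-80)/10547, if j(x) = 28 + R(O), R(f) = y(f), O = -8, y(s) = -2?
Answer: 265966273/1044153 ≈ 254.72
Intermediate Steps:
R(f) = -2
q(d) = 6 - d
j(x) = 26 (j(x) = 28 - 2 = 26)
-25217/q(105) + j(-80)/10547 = -25217/(6 - 1*105) + 26/10547 = -25217/(6 - 105) + 26*(1/10547) = -25217/(-99) + 26/10547 = -25217*(-1/99) + 26/10547 = 25217/99 + 26/10547 = 265966273/1044153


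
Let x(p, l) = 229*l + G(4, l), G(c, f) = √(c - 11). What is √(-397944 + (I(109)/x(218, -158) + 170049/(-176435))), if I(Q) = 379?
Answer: √(-70211419689/176435 + 379/(-36182 + I*√7)) ≈ 0.e-10 - 630.83*I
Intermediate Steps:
G(c, f) = √(-11 + c)
x(p, l) = 229*l + I*√7 (x(p, l) = 229*l + √(-11 + 4) = 229*l + √(-7) = 229*l + I*√7)
√(-397944 + (I(109)/x(218, -158) + 170049/(-176435))) = √(-397944 + (379/(229*(-158) + I*√7) + 170049/(-176435))) = √(-397944 + (379/(-36182 + I*√7) + 170049*(-1/176435))) = √(-397944 + (379/(-36182 + I*√7) - 170049/176435)) = √(-397944 + (-170049/176435 + 379/(-36182 + I*√7))) = √(-70211419689/176435 + 379/(-36182 + I*√7))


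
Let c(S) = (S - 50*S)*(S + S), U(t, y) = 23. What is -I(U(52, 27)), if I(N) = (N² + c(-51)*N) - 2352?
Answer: 5864477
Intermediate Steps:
c(S) = -98*S² (c(S) = (-49*S)*(2*S) = -98*S²)
I(N) = -2352 + N² - 254898*N (I(N) = (N² + (-98*(-51)²)*N) - 2352 = (N² + (-98*2601)*N) - 2352 = (N² - 254898*N) - 2352 = -2352 + N² - 254898*N)
-I(U(52, 27)) = -(-2352 + 23² - 254898*23) = -(-2352 + 529 - 5862654) = -1*(-5864477) = 5864477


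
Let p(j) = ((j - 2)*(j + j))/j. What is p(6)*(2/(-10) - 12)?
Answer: -488/5 ≈ -97.600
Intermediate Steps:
p(j) = -4 + 2*j (p(j) = ((-2 + j)*(2*j))/j = (2*j*(-2 + j))/j = -4 + 2*j)
p(6)*(2/(-10) - 12) = (-4 + 2*6)*(2/(-10) - 12) = (-4 + 12)*(2*(-1/10) - 12) = 8*(-1/5 - 12) = 8*(-61/5) = -488/5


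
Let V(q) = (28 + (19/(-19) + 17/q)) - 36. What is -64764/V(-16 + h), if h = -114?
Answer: 8419320/1187 ≈ 7092.9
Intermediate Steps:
V(q) = -9 + 17/q (V(q) = (28 + (19*(-1/19) + 17/q)) - 36 = (28 + (-1 + 17/q)) - 36 = (27 + 17/q) - 36 = -9 + 17/q)
-64764/V(-16 + h) = -64764/(-9 + 17/(-16 - 114)) = -64764/(-9 + 17/(-130)) = -64764/(-9 + 17*(-1/130)) = -64764/(-9 - 17/130) = -64764/(-1187/130) = -64764*(-130/1187) = 8419320/1187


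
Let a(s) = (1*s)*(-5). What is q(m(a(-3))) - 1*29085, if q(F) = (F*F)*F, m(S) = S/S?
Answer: -29084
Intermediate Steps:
a(s) = -5*s (a(s) = s*(-5) = -5*s)
m(S) = 1
q(F) = F**3 (q(F) = F**2*F = F**3)
q(m(a(-3))) - 1*29085 = 1**3 - 1*29085 = 1 - 29085 = -29084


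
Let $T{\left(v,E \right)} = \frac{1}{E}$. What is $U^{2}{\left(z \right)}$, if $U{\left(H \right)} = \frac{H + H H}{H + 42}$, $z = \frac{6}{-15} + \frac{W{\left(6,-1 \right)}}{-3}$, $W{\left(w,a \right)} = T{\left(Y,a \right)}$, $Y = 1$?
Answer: $\frac{196}{89019225} \approx 2.2018 \cdot 10^{-6}$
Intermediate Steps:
$W{\left(w,a \right)} = \frac{1}{a}$
$z = - \frac{1}{15}$ ($z = \frac{6}{-15} + \frac{1}{\left(-1\right) \left(-3\right)} = 6 \left(- \frac{1}{15}\right) - - \frac{1}{3} = - \frac{2}{5} + \frac{1}{3} = - \frac{1}{15} \approx -0.066667$)
$U{\left(H \right)} = \frac{H + H^{2}}{42 + H}$
$U^{2}{\left(z \right)} = \left(- \frac{1 - \frac{1}{15}}{15 \left(42 - \frac{1}{15}\right)}\right)^{2} = \left(\left(- \frac{1}{15}\right) \frac{1}{\frac{629}{15}} \cdot \frac{14}{15}\right)^{2} = \left(\left(- \frac{1}{15}\right) \frac{15}{629} \cdot \frac{14}{15}\right)^{2} = \left(- \frac{14}{9435}\right)^{2} = \frac{196}{89019225}$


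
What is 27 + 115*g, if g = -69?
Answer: -7908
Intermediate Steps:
27 + 115*g = 27 + 115*(-69) = 27 - 7935 = -7908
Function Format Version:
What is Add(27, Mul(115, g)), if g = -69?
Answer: -7908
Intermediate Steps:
Add(27, Mul(115, g)) = Add(27, Mul(115, -69)) = Add(27, -7935) = -7908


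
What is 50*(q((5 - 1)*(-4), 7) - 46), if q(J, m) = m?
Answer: -1950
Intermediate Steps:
50*(q((5 - 1)*(-4), 7) - 46) = 50*(7 - 46) = 50*(-39) = -1950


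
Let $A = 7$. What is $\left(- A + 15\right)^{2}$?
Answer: $64$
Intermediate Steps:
$\left(- A + 15\right)^{2} = \left(\left(-1\right) 7 + 15\right)^{2} = \left(-7 + 15\right)^{2} = 8^{2} = 64$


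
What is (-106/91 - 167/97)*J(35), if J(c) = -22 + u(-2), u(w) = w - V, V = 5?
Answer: 738891/8827 ≈ 83.708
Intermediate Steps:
u(w) = -5 + w (u(w) = w - 1*5 = w - 5 = -5 + w)
J(c) = -29 (J(c) = -22 + (-5 - 2) = -22 - 7 = -29)
(-106/91 - 167/97)*J(35) = (-106/91 - 167/97)*(-29) = -25479/8827*(-29) = 738891/8827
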